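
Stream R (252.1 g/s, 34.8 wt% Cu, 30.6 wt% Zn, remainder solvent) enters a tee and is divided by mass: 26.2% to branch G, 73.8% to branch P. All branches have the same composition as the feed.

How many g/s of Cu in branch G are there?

Branch G total = 0.262×252.1 = 66.05 g/s.
Cu in G = 0.348×66.05 = 22.985 g/s.

22.99 g/s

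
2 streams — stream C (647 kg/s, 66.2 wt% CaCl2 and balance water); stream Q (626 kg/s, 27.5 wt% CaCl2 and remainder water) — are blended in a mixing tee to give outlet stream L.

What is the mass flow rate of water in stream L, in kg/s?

water out = water in = 647×0.338 + 626×0.725 = 672.54 kg/s.

672.5 kg/s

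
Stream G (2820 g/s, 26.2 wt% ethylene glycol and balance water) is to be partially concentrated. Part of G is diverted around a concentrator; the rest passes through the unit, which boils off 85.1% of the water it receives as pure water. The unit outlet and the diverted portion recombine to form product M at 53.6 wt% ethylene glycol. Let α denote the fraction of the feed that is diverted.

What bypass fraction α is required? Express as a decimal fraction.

All 2820×0.262 = 738.84 g/s of ethylene glycol reaches M, so M = 738.84/0.536 = 1378.4 g/s and vapour = 1441.6 g/s.
The evaporator receives (1−α)·2820 of feed at 0.738 water and removes 0.851 of that water:
0.851×0.738×(1−α)×2820 = 1441.6
(1−α) = 1441.6/1771.1 = 0.8140;  α = 0.1860.

0.186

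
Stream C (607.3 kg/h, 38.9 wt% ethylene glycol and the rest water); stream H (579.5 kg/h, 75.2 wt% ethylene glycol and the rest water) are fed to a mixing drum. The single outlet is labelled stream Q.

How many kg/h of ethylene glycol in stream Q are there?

672 kg/h

ethylene glycol out = ethylene glycol in = 607.3×0.389 + 579.5×0.752 = 672.02 kg/h.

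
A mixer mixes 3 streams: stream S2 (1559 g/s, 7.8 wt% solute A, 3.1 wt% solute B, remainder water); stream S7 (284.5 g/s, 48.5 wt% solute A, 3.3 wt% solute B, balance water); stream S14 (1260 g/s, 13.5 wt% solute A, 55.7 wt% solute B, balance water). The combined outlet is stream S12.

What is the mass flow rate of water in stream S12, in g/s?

1914 g/s

water out = water in = 1559×0.891 + 284.5×0.482 + 1260×0.308 = 1914.3 g/s.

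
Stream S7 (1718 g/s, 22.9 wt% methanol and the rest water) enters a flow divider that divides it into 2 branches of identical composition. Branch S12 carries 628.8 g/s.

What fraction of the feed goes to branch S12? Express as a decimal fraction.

0.366

Fraction to S12 = 628.8/1718 = 0.3660.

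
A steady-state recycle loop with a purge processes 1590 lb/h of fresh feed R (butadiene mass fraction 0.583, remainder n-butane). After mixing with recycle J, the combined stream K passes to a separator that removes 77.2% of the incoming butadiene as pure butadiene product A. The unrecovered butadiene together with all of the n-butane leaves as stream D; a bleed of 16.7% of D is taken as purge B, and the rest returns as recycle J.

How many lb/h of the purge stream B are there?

n-butane enters only via R and leaves only via the purge: 1590×0.417 = 0.167×(n-butane in D), and the separator passes all n-butane, so n-butane in K = n-butane in D = 3970.2 lb/h.
butadiene in K: m_A = 1590×0.583 + (1−0.167)·(1−0.772)·m_A, so m_A = 926.97/0.8101 = 1144.3 lb/h.
D = (1−0.772)×1144.3 + 3970.2 = 4231.1 lb/h.
Purge B = 0.167×4231.1 = 706.6 lb/h.

706.6 lb/h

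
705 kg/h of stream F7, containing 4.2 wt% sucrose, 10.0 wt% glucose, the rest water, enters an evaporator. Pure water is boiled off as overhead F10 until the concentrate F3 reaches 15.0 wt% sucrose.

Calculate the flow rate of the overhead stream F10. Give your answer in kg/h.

507.6 kg/h

sucrose is conserved: 705×0.042 = 29.61 kg/h all reports to the concentrate.
Concentrate = 29.61/(target fraction) = 197.4 kg/h.
Overhead = 705 − 197.4 = 507.6 kg/h.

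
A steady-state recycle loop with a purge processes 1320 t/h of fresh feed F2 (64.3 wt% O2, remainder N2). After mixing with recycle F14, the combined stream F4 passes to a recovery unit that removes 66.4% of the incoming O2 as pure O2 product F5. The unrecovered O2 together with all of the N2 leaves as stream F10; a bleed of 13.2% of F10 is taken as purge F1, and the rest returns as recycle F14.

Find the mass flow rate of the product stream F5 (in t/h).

O2 in F4: m_A = 1320×0.643 + (1−0.132)·(1−0.664)·m_A, so m_A = 848.76/0.7084 = 1198.2 t/h.
Product F5 = 0.664×1198.2 = 795.62 t/h.

795.6 t/h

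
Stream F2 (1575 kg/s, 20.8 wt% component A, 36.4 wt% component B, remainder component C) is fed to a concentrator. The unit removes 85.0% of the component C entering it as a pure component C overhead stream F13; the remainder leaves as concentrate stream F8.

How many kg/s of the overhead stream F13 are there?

component C entering = 1575×0.428 = 674.1 kg/s; overhead removed = 0.850×674.1 = 572.99 kg/s.

573 kg/s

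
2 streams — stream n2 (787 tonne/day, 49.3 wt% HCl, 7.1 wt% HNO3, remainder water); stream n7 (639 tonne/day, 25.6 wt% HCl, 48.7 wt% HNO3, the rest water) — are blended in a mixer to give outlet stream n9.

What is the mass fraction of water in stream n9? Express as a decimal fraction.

0.3558

Total flow out = 787 + 639 = 1426 tonne/day.
water in = 787×0.436 + 639×0.257 = 507.36 tonne/day.
water mass fraction in n9 = 507.36/1426 = 0.3558.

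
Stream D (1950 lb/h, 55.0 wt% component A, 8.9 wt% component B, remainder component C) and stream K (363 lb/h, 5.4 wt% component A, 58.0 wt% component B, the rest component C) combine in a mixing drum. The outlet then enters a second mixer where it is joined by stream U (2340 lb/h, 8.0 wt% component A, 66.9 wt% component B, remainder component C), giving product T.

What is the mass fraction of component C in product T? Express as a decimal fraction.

Overall, product flow = 4653 lb/h.
component C in = 1950×0.361 + 363×0.366 + 2340×0.251 = 1424.1 lb/h.
component C fraction in T = 0.306.

0.306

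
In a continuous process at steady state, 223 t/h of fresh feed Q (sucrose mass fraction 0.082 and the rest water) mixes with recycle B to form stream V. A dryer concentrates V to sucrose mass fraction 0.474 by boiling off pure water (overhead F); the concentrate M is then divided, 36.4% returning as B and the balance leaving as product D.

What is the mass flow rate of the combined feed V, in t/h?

Overall sucrose balance (none leaves overhead): sucrose in fresh feed = sucrose in product, i.e. 223×0.082 = (1−0.364)·M·0.474.
M = 18.286/(0.474×0.636) = 60.657 t/h.
Recycle B = 0.364×60.657 = 22.079 t/h.
Combined feed V = 223 + 22.079 = 245.08 t/h.

245.1 t/h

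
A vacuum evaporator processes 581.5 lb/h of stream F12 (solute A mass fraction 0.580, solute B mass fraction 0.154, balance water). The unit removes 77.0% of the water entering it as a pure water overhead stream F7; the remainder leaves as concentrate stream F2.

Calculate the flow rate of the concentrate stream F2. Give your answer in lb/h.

water entering = 581.5×0.266 = 154.68 lb/h; overhead removed = 0.770×154.68 = 119.1 lb/h.
Concentrate = 581.5 − 119.1 = 462.4 lb/h.

462.4 lb/h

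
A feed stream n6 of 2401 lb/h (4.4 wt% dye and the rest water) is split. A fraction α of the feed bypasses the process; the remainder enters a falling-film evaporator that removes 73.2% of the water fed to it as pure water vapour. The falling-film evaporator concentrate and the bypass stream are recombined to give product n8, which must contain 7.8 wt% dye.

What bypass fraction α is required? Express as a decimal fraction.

All 2401×0.044 = 105.64 lb/h of dye reaches n8, so n8 = 105.64/0.078 = 1354.4 lb/h and vapour = 1046.6 lb/h.
The evaporator receives (1−α)·2401 of feed at 0.956 water and removes 0.732 of that water:
0.732×0.956×(1−α)×2401 = 1046.6
(1−α) = 1046.6/1680.2 = 0.6229;  α = 0.3771.

0.377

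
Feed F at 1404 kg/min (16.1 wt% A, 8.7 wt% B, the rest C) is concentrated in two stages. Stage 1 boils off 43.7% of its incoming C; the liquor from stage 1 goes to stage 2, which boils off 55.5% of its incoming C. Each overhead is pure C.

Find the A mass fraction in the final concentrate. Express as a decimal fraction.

C in feed = 1404×0.752 = 1055.8 kg/min.
After stage 1: C left = (1−0.437)×1055.8 = 594.42; stream total = 942.61 kg/min.
After stage 2: C left = (1−0.555)×594.42 = 264.52; final concentrate = 612.71 kg/min.
A fraction = 226.04/612.71 = 0.3689.

0.3689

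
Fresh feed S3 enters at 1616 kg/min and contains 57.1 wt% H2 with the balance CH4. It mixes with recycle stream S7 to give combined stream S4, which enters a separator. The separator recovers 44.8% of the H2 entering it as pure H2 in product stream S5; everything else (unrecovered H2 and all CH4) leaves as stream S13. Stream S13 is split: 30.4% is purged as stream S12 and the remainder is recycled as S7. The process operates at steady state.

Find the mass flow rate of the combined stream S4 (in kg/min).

CH4 enters only via S3 and leaves only via the purge: 1616×0.429 = 0.304×(CH4 in S13), and the separator passes all CH4, so CH4 in S4 = CH4 in S13 = 2280.5 kg/min.
H2 in S4: m_A = 1616×0.571 + (1−0.304)·(1−0.448)·m_A, so m_A = 922.74/0.6158 = 1498.4 kg/min.
S4 = 1498.4 + 2280.5 = 3778.9 kg/min.

3779 kg/min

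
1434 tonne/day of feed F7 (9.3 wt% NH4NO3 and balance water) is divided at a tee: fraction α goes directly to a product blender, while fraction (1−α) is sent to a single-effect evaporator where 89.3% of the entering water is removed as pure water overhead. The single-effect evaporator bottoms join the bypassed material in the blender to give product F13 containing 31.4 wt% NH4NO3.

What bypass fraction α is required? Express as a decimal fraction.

All 1434×0.093 = 133.36 tonne/day of NH4NO3 reaches F13, so F13 = 133.36/0.314 = 424.72 tonne/day and vapour = 1009.3 tonne/day.
The evaporator receives (1−α)·1434 of feed at 0.907 water and removes 0.893 of that water:
0.893×0.907×(1−α)×1434 = 1009.3
(1−α) = 1009.3/1161.5 = 0.8690;  α = 0.1310.

0.131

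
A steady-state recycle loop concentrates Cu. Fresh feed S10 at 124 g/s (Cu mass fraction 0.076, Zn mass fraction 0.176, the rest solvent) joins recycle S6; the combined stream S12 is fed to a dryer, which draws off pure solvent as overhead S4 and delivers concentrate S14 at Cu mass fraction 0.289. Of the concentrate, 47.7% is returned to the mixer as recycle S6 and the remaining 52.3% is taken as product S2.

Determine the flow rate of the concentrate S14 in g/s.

Overall Cu balance (none leaves overhead): Cu in fresh feed = Cu in product, i.e. 124×0.076 = (1−0.477)·S14·0.289.
S14 = 9.424/(0.289×0.523) = 62.35 g/s.

62.35 g/s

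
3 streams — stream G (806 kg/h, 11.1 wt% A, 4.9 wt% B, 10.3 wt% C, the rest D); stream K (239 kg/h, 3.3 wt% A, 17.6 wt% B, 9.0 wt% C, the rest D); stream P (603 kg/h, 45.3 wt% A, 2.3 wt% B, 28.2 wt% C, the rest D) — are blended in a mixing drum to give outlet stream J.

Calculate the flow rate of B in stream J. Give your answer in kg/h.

B out = B in = 806×0.049 + 239×0.176 + 603×0.023 = 95.427 kg/h.

95.43 kg/h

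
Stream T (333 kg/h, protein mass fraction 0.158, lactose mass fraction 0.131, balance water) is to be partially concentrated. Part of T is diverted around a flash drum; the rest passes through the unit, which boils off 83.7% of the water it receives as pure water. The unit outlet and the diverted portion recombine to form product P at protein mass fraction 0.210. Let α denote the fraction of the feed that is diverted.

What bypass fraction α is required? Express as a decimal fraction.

All 333×0.158 = 52.614 kg/h of protein reaches P, so P = 52.614/0.210 = 250.54 kg/h and vapour = 82.457 kg/h.
The evaporator receives (1−α)·333 of feed at 0.711 water and removes 0.837 of that water:
0.837×0.711×(1−α)×333 = 82.457
(1−α) = 82.457/198.17 = 0.4161;  α = 0.5839.

0.584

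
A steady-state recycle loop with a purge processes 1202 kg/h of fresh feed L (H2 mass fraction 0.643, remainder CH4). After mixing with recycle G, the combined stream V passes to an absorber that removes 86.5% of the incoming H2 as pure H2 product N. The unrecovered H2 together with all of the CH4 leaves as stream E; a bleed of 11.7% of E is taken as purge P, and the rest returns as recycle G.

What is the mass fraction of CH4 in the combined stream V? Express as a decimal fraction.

CH4 enters only via L and leaves only via the purge: 1202×0.357 = 0.117×(CH4 in E), and the absorber passes all CH4, so CH4 in V = CH4 in E = 3667.6 kg/h.
H2 in V: m_A = 1202×0.643 + (1−0.117)·(1−0.865)·m_A, so m_A = 772.89/0.8808 = 877.49 kg/h.
V = 877.49 + 3667.6 = 4545.1 kg/h.
CH4 fraction in V = 3667.6/4545.1 = 0.807.

0.807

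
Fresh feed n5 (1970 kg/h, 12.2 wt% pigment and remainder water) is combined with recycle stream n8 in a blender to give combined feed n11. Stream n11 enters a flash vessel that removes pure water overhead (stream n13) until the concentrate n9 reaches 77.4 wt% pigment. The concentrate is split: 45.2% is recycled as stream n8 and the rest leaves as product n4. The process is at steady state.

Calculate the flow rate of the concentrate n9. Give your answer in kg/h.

Overall pigment balance (none leaves overhead): pigment in fresh feed = pigment in product, i.e. 1970×0.122 = (1−0.452)·n9·0.774.
n9 = 240.34/(0.774×0.548) = 566.64 kg/h.

566.6 kg/h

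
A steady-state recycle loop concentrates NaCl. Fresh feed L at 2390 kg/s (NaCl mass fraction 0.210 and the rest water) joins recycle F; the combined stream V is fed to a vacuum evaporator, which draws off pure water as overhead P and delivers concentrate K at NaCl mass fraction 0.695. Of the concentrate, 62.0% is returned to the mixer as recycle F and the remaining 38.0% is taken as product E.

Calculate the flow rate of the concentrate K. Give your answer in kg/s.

1900 kg/s

Overall NaCl balance (none leaves overhead): NaCl in fresh feed = NaCl in product, i.e. 2390×0.210 = (1−0.620)·K·0.695.
K = 501.9/(0.695×0.380) = 1900.4 kg/s.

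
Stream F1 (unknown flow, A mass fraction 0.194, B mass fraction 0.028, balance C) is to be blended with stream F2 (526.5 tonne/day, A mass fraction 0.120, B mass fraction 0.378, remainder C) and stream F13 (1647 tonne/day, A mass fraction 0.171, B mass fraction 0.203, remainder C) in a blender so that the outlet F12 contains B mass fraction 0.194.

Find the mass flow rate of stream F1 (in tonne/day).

672.9 tonne/day

Let F1 be the unknown flow. Total out = 2173.5 + F1.
B balance: 533.36 + 0.028·F1 = 0.194·(2173.5 + F1)
(0.028 − 0.194)·F1 = 0.194×2173.5 − 533.36 = -111.7
F1 = -111.7 / -0.166 = 672.89 tonne/day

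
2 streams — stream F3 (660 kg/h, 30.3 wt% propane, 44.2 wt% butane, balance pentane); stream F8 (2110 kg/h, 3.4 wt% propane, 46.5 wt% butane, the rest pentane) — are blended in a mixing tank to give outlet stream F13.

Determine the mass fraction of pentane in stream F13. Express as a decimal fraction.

0.4424

Total flow out = 660 + 2110 = 2770 kg/h.
pentane in = 660×0.255 + 2110×0.501 = 1225.4 kg/h.
pentane mass fraction in F13 = 1225.4/2770 = 0.4424.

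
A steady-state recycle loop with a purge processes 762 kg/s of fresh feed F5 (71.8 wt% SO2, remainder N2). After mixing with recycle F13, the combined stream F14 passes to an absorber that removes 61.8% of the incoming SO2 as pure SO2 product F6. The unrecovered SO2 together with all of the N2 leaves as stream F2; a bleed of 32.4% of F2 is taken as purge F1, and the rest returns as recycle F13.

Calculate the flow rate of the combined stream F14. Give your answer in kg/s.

1401 kg/s

N2 enters only via F5 and leaves only via the purge: 762×0.282 = 0.324×(N2 in F2), and the absorber passes all N2, so N2 in F14 = N2 in F2 = 663.22 kg/s.
SO2 in F14: m_A = 762×0.718 + (1−0.324)·(1−0.618)·m_A, so m_A = 547.12/0.7418 = 737.58 kg/s.
F14 = 737.58 + 663.22 = 1400.8 kg/s.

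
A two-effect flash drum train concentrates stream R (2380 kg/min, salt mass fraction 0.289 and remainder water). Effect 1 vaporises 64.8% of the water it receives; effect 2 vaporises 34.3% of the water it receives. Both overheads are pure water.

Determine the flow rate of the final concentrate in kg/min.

water in feed = 2380×0.711 = 1692.2 kg/min.
After stage 1: water left = (1−0.648)×1692.2 = 595.65; stream total = 1283.5 kg/min.
After stage 2: water left = (1−0.343)×595.65 = 391.34; final concentrate = 1079.2 kg/min.

1079 kg/min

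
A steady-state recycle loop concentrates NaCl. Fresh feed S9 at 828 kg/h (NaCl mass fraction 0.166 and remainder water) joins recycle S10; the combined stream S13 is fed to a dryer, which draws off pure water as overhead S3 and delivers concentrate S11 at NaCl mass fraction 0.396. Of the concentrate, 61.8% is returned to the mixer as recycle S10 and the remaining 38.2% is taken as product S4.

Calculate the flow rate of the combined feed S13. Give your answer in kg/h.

1390 kg/h

Overall NaCl balance (none leaves overhead): NaCl in fresh feed = NaCl in product, i.e. 828×0.166 = (1−0.618)·S11·0.396.
S11 = 137.45/(0.396×0.382) = 908.61 kg/h.
Recycle S10 = 0.618×908.61 = 561.52 kg/h.
Combined feed S13 = 828 + 561.52 = 1389.5 kg/h.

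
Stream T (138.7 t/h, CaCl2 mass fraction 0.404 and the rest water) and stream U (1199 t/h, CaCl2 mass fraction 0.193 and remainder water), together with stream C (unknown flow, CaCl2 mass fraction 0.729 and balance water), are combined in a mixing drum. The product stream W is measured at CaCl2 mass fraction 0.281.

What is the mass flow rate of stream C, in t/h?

197.4 t/h

Let C be the unknown flow. Total out = 1337.7 + C.
CaCl2 balance: 287.44 + 0.729·C = 0.281·(1337.7 + C)
(0.729 − 0.281)·C = 0.281×1337.7 − 287.44 = 88.452
C = 88.452 / 0.448 = 197.44 t/h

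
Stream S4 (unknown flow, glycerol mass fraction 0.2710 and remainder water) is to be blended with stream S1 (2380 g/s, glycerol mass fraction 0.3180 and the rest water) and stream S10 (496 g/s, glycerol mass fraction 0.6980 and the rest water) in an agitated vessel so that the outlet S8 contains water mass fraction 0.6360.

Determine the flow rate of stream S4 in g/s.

604.1 g/s

Let S4 be the unknown flow. Total out = 2876 + S4.
water balance: 1773 + 0.729·S4 = 0.636·(2876 + S4)
(0.729 − 0.636)·S4 = 0.636×2876 − 1773 = 56.184
S4 = 56.184 / 0.093 = 604.13 g/s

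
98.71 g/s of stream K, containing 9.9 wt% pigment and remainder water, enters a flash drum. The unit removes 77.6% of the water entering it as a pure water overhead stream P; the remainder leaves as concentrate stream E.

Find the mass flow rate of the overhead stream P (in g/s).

water entering = 98.71×0.901 = 88.938 g/s; overhead removed = 0.776×88.938 = 69.016 g/s.

69.02 g/s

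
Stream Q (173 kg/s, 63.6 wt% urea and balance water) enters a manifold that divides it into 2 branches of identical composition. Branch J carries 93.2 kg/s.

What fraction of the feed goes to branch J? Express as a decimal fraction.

0.539

Fraction to J = 93.2/173 = 0.5387.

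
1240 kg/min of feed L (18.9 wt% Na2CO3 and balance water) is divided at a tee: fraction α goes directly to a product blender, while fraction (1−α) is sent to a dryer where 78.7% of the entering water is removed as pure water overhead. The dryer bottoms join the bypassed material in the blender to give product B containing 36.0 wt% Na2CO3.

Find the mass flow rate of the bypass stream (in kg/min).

317.2 kg/min

All 1240×0.189 = 234.36 kg/min of Na2CO3 reaches B, so B = 234.36/0.360 = 651 kg/min and vapour = 589 kg/min.
The evaporator receives (1−α)·1240 of feed at 0.811 water and removes 0.787 of that water:
0.787×0.811×(1−α)×1240 = 589
(1−α) = 589/791.44 = 0.7442;  α = 0.2558.
Bypass flow = 0.2558×1240 = 317.17 kg/min.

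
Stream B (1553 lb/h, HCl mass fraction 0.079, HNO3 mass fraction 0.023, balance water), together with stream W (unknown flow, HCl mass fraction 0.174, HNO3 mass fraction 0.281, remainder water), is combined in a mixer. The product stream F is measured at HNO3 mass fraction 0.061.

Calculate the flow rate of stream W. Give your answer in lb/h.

Let W be the unknown flow. Total out = 1553 + W.
HNO3 balance: 35.719 + 0.281·W = 0.061·(1553 + W)
(0.281 − 0.061)·W = 0.061×1553 − 35.719 = 59.014
W = 59.014 / 0.220 = 268.25 lb/h

268.2 lb/h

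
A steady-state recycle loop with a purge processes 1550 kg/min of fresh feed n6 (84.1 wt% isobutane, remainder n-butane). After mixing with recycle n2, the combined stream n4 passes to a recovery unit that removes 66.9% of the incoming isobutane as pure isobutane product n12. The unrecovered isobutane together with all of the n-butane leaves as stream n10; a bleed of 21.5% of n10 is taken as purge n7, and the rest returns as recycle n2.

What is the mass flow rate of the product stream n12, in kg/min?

1178 kg/min

isobutane in n4: m_A = 1550×0.841 + (1−0.215)·(1−0.669)·m_A, so m_A = 1303.5/0.7402 = 1761.2 kg/min.
Product n12 = 0.669×1761.2 = 1178.2 kg/min.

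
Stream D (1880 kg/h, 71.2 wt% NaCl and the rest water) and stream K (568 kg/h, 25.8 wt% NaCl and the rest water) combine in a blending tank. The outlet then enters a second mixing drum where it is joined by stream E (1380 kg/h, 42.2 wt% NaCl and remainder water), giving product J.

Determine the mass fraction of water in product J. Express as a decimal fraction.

0.460

Overall, product flow = 3828 kg/h.
water in = 1880×0.288 + 568×0.742 + 1380×0.578 = 1760.5 kg/h.
water fraction in J = 0.460.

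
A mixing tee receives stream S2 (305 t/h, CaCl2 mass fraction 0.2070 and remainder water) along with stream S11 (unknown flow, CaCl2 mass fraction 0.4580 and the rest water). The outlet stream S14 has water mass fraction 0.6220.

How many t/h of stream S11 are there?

651.9 t/h

Let S11 be the unknown flow. Total out = 305 + S11.
water balance: 241.87 + 0.542·S11 = 0.622·(305 + S11)
(0.542 − 0.622)·S11 = 0.622×305 − 241.87 = -52.155
S11 = -52.155 / -0.080 = 651.94 t/h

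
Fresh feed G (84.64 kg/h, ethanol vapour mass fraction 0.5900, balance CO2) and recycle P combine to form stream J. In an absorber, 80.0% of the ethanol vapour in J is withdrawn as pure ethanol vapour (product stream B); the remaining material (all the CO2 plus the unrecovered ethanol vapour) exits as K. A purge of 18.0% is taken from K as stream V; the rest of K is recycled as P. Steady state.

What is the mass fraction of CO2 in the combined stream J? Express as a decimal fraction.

CO2 enters only via G and leaves only via the purge: 84.64×0.410 = 0.180×(CO2 in K), and the absorber passes all CO2, so CO2 in J = CO2 in K = 192.79 kg/h.
ethanol vapour in J: m_A = 84.64×0.590 + (1−0.180)·(1−0.800)·m_A, so m_A = 49.938/0.8360 = 59.734 kg/h.
J = 59.734 + 192.79 = 252.53 kg/h.
CO2 fraction in J = 192.79/252.53 = 0.7635.

0.7635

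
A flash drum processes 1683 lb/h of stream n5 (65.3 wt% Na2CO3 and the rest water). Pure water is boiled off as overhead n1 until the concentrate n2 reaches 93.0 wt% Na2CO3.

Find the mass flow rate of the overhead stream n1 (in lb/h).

Na2CO3 is conserved: 1683×0.653 = 1099 lb/h all reports to the concentrate.
Concentrate = 1099/(target fraction) = 1181.7 lb/h.
Overhead = 1683 − 1181.7 = 501.28 lb/h.

501.3 lb/h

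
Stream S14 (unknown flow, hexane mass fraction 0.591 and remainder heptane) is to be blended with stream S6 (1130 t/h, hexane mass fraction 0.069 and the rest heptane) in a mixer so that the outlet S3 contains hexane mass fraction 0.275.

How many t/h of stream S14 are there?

Let S14 be the unknown flow. Total out = 1130 + S14.
hexane balance: 77.97 + 0.591·S14 = 0.275·(1130 + S14)
(0.591 − 0.275)·S14 = 0.275×1130 − 77.97 = 232.78
S14 = 232.78 / 0.316 = 736.65 t/h

736.6 t/h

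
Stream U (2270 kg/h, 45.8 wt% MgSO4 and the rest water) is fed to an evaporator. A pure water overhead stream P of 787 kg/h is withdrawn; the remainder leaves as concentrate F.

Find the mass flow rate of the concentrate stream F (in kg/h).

1483 kg/h

Concentrate = 2270 − 787 = 1483 kg/h.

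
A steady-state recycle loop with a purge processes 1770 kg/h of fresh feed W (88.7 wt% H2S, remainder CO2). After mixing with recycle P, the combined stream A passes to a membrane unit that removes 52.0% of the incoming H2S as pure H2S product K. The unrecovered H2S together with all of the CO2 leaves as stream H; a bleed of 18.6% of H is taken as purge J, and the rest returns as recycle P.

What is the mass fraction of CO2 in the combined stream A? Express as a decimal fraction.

0.294

CO2 enters only via W and leaves only via the purge: 1770×0.113 = 0.186×(CO2 in H), and the membrane unit passes all CO2, so CO2 in A = CO2 in H = 1075.3 kg/h.
H2S in A: m_A = 1770×0.887 + (1−0.186)·(1−0.520)·m_A, so m_A = 1570/0.6093 = 2576.8 kg/h.
A = 2576.8 + 1075.3 = 3652.1 kg/h.
CO2 fraction in A = 1075.3/3652.1 = 0.294.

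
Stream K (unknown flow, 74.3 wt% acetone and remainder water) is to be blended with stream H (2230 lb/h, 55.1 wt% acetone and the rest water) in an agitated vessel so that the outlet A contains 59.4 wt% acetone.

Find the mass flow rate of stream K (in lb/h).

Let K be the unknown flow. Total out = 2230 + K.
acetone balance: 1228.7 + 0.743·K = 0.594·(2230 + K)
(0.743 − 0.594)·K = 0.594×2230 − 1228.7 = 95.89
K = 95.89 / 0.149 = 643.56 lb/h

643.6 lb/h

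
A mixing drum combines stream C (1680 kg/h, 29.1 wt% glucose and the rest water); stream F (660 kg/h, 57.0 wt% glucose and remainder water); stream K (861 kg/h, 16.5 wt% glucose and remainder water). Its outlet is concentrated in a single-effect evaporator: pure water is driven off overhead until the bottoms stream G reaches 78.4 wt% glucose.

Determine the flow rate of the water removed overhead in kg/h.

1916 kg/h

glucose entering = 1680×0.291 + 660×0.570 + 861×0.165 = 1007.1 kg/h.
All glucose reports to G, so G = 1007.1/0.784 = 1284.6 kg/h.
Total feed = 3201 kg/h; overhead = 3201 − 1284.6 = 1916.4 kg/h.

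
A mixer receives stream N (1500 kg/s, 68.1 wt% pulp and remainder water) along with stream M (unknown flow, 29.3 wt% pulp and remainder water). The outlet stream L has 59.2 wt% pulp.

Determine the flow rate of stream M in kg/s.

446.5 kg/s

Let M be the unknown flow. Total out = 1500 + M.
pulp balance: 1021.5 + 0.293·M = 0.592·(1500 + M)
(0.293 − 0.592)·M = 0.592×1500 − 1021.5 = -133.5
M = -133.5 / -0.299 = 446.49 kg/s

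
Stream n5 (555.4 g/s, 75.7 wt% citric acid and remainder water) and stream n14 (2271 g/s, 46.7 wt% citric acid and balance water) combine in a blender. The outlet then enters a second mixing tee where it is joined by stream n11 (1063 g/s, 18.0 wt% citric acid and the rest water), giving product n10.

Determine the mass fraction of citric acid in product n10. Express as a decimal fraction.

Overall, product flow = 3889.4 g/s.
citric acid in = 555.4×0.757 + 2271×0.467 + 1063×0.180 = 1672.3 g/s.
citric acid fraction in n10 = 0.430.

0.430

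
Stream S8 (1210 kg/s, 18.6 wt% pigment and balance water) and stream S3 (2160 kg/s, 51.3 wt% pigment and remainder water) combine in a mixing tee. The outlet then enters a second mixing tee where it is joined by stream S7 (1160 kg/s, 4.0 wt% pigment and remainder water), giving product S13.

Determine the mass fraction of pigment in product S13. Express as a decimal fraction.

Overall, product flow = 4530 kg/s.
pigment in = 1210×0.186 + 2160×0.513 + 1160×0.040 = 1379.5 kg/s.
pigment fraction in S13 = 0.305.

0.305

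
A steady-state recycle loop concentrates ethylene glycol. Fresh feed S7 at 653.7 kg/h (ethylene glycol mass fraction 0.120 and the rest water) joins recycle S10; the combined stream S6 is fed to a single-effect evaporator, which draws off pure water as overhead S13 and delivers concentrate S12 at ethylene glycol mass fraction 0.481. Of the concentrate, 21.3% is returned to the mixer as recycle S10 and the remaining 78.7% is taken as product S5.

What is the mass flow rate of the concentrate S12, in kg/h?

207.2 kg/h

Overall ethylene glycol balance (none leaves overhead): ethylene glycol in fresh feed = ethylene glycol in product, i.e. 653.7×0.120 = (1−0.213)·S12·0.481.
S12 = 78.444/(0.481×0.787) = 207.22 kg/h.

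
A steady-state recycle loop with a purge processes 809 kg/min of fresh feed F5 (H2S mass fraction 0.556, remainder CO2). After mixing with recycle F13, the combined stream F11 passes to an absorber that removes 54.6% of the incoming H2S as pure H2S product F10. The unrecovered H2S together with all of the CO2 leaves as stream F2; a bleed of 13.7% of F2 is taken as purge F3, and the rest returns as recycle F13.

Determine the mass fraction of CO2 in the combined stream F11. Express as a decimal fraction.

CO2 enters only via F5 and leaves only via the purge: 809×0.444 = 0.137×(CO2 in F2), and the absorber passes all CO2, so CO2 in F11 = CO2 in F2 = 2621.9 kg/min.
H2S in F11: m_A = 809×0.556 + (1−0.137)·(1−0.546)·m_A, so m_A = 449.8/0.6082 = 739.57 kg/min.
F11 = 739.57 + 2621.9 = 3361.4 kg/min.
CO2 fraction in F11 = 2621.9/3361.4 = 0.780.

0.780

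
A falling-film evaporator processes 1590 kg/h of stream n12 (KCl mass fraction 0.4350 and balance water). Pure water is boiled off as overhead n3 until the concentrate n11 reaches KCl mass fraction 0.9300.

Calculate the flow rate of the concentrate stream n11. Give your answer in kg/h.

743.7 kg/h

KCl is conserved: 1590×0.435 = 691.65 kg/h all reports to the concentrate.
Concentrate = 691.65/(target fraction) = 743.71 kg/h.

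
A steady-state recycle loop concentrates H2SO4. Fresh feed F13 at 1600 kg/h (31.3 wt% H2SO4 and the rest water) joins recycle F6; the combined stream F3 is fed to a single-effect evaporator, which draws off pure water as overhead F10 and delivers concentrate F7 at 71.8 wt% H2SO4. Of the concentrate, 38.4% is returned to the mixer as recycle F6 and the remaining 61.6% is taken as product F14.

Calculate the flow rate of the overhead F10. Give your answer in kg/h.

902.5 kg/h

Overall H2SO4 balance (none leaves overhead): H2SO4 in fresh feed = H2SO4 in product, i.e. 1600×0.313 = (1−0.384)·F7·0.718.
F7 = 500.8/(0.718×0.616) = 1132.3 kg/h.
Recycle F6 = 0.384×1132.3 = 434.8 kg/h.
Combined feed F3 = 1600 + 434.8 = 2034.8 kg/h.
Overhead F10 = F3 − F7 = 2034.8 − 1132.3 = 902.51 kg/h.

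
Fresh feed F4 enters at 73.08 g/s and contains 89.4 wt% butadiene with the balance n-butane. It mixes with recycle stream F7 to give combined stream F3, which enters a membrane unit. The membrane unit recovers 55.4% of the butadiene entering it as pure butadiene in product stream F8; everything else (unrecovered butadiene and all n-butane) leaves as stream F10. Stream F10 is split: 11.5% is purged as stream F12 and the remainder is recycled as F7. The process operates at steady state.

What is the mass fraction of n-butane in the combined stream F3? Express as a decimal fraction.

0.3843

n-butane enters only via F4 and leaves only via the purge: 73.08×0.106 = 0.115×(n-butane in F10), and the membrane unit passes all n-butane, so n-butane in F3 = n-butane in F10 = 67.361 g/s.
butadiene in F3: m_A = 73.08×0.894 + (1−0.115)·(1−0.554)·m_A, so m_A = 65.334/0.6053 = 107.94 g/s.
F3 = 107.94 + 67.361 = 175.3 g/s.
n-butane fraction in F3 = 67.361/175.3 = 0.3843.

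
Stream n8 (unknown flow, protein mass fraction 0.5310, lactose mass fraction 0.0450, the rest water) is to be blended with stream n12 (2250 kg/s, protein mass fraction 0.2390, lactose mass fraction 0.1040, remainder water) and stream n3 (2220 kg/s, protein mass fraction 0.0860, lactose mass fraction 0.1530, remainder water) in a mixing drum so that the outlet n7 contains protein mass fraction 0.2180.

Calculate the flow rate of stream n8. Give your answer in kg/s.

Let n8 be the unknown flow. Total out = 4470 + n8.
protein balance: 728.67 + 0.531·n8 = 0.218·(4470 + n8)
(0.531 − 0.218)·n8 = 0.218×4470 − 728.67 = 245.79
n8 = 245.79 / 0.313 = 785.27 kg/s

785.3 kg/s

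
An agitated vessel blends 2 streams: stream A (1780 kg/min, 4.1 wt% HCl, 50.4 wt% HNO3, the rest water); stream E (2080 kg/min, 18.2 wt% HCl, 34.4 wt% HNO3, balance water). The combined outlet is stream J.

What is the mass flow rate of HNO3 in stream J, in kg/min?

1613 kg/min

HNO3 out = HNO3 in = 1780×0.504 + 2080×0.344 = 1612.6 kg/min.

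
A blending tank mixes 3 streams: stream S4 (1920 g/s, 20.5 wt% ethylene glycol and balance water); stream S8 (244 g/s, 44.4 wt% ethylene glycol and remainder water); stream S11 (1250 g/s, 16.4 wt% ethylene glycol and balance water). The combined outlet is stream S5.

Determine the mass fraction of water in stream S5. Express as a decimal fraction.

0.793

Total flow out = 1920 + 244 + 1250 = 3414 g/s.
water in = 1920×0.795 + 244×0.556 + 1250×0.836 = 2707.1 g/s.
water mass fraction in S5 = 2707.1/3414 = 0.793.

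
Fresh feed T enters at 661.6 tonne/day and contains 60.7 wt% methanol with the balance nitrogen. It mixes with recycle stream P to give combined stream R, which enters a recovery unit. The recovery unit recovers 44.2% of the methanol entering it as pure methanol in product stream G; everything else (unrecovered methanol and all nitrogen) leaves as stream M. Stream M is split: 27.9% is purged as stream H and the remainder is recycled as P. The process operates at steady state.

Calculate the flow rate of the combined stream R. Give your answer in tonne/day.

1604 tonne/day

nitrogen enters only via T and leaves only via the purge: 661.6×0.393 = 0.279×(nitrogen in M), and the recovery unit passes all nitrogen, so nitrogen in R = nitrogen in M = 931.93 tonne/day.
methanol in R: m_A = 661.6×0.607 + (1−0.279)·(1−0.442)·m_A, so m_A = 401.59/0.5977 = 671.91 tonne/day.
R = 671.91 + 931.93 = 1603.8 tonne/day.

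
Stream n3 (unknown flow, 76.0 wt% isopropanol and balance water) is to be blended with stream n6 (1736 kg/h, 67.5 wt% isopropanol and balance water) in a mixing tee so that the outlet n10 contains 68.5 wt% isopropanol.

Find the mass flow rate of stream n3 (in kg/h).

Let n3 be the unknown flow. Total out = 1736 + n3.
isopropanol balance: 1171.8 + 0.760·n3 = 0.685·(1736 + n3)
(0.760 − 0.685)·n3 = 0.685×1736 − 1171.8 = 17.36
n3 = 17.36 / 0.075 = 231.47 kg/h

231.5 kg/h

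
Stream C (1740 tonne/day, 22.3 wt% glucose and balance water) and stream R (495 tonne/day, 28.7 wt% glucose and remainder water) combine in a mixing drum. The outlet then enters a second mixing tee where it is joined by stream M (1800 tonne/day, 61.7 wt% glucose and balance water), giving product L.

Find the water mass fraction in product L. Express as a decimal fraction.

Overall, product flow = 4035 tonne/day.
water in = 1740×0.777 + 495×0.713 + 1800×0.383 = 2394.3 tonne/day.
water fraction in L = 0.593.

0.593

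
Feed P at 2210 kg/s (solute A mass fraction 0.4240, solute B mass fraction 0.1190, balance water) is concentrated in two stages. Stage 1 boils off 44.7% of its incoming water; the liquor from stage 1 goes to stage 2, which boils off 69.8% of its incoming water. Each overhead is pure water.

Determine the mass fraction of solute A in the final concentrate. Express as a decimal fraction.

water in feed = 2210×0.457 = 1010 kg/s.
After stage 1: water left = (1−0.447)×1010 = 558.51; stream total = 1758.5 kg/s.
After stage 2: water left = (1−0.698)×558.51 = 168.67; final concentrate = 1368.7 kg/s.
solute A fraction = 937.04/1368.7 = 0.6846.

0.6846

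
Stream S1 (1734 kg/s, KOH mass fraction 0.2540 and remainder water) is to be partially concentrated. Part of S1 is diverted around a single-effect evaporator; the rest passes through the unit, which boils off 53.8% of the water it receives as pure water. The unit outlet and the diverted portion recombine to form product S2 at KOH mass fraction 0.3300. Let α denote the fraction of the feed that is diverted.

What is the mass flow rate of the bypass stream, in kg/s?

739 kg/s

All 1734×0.254 = 440.44 kg/s of KOH reaches S2, so S2 = 440.44/0.330 = 1334.7 kg/s and vapour = 399.35 kg/s.
The evaporator receives (1−α)·1734 of feed at 0.746 water and removes 0.538 of that water:
0.538×0.746×(1−α)×1734 = 399.35
(1−α) = 399.35/695.94 = 0.5738;  α = 0.4262.
Bypass flow = 0.4262×1734 = 738.99 kg/s.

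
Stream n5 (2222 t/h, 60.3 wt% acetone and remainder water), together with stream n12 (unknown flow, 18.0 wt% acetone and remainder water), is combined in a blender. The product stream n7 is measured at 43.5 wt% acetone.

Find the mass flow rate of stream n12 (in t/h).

Let n12 be the unknown flow. Total out = 2222 + n12.
acetone balance: 1339.9 + 0.180·n12 = 0.435·(2222 + n12)
(0.180 − 0.435)·n12 = 0.435×2222 − 1339.9 = -373.3
n12 = -373.3 / -0.255 = 1463.9 t/h

1464 t/h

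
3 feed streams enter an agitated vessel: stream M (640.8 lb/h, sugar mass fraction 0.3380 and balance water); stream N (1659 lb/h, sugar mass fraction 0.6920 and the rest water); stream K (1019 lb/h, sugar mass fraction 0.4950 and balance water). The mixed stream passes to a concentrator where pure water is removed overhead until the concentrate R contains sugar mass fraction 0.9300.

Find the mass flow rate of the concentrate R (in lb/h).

2010 lb/h

sugar entering = 640.8×0.338 + 1659×0.692 + 1019×0.495 = 1869 lb/h.
All sugar reports to R, so R = 1869/0.930 = 2009.7 lb/h.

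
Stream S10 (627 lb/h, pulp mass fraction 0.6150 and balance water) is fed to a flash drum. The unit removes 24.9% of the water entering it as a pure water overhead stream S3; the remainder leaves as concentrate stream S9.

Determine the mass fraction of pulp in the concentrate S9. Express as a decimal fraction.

pulp is not removed: 627×0.615 = 385.61 lb/h of pulp enters S9.
water entering = 627×0.385 = 241.4 lb/h; overhead removed = 0.249×241.4 = 60.107 lb/h.
Concentrate = 627 − 60.107 = 566.89 lb/h.
Mass fraction = 385.61/566.89 = 0.6802.

0.6802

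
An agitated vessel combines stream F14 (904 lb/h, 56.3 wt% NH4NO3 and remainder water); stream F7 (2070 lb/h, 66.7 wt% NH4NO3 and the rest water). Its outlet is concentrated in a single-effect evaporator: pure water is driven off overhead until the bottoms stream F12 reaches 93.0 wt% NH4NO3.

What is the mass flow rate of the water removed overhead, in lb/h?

942.1 lb/h

NH4NO3 entering = 904×0.563 + 2070×0.667 = 1889.6 lb/h.
All NH4NO3 reports to F12, so F12 = 1889.6/0.930 = 2031.9 lb/h.
Total feed = 2974 lb/h; overhead = 2974 − 2031.9 = 942.13 lb/h.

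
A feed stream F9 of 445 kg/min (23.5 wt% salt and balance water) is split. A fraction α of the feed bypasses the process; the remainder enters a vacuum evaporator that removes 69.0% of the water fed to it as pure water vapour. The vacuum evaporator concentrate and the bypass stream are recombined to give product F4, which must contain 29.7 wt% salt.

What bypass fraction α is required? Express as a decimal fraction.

All 445×0.235 = 104.57 kg/min of salt reaches F4, so F4 = 104.57/0.297 = 352.1 kg/min and vapour = 92.896 kg/min.
The evaporator receives (1−α)·445 of feed at 0.765 water and removes 0.690 of that water:
0.690×0.765×(1−α)×445 = 92.896
(1−α) = 92.896/234.89 = 0.3955;  α = 0.6045.

0.605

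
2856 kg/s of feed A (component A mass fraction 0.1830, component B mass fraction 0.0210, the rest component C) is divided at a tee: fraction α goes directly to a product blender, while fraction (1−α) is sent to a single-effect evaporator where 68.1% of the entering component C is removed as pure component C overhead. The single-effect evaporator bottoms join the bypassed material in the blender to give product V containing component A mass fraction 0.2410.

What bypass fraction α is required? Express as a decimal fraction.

0.556

All 2856×0.183 = 522.65 kg/s of component A reaches V, so V = 522.65/0.241 = 2168.7 kg/s and vapour = 687.34 kg/s.
The evaporator receives (1−α)·2856 of feed at 0.796 component C and removes 0.681 of that component C:
0.681×0.796×(1−α)×2856 = 687.34
(1−α) = 687.34/1548.2 = 0.4440;  α = 0.5560.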